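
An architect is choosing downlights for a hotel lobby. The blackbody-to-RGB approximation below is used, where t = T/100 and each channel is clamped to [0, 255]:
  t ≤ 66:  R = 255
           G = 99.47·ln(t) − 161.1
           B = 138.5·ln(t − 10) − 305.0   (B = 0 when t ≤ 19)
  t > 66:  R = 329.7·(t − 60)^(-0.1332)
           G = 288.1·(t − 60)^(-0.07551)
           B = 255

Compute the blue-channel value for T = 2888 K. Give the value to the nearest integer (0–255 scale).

t = 2888/100 = 28.88; the t ≤ 66 branch applies.
B = 138.5·ln(28.88 − 10) − 305.0 = 138.5·ln 18.88 − 305.0 = 138.5·2.9381 − 305.0 = 101.927.
Rounded: 102.

102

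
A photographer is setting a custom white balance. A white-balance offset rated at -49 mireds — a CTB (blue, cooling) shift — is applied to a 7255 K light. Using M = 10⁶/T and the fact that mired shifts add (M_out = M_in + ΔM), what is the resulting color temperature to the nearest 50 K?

M_in = 10⁶/7255 = 137.84 mireds.
M_out = 137.84 + (-49) = 88.84 mireds.
T_out = 10⁶/88.84 = 11256.7 K → 11250 K.

11250 K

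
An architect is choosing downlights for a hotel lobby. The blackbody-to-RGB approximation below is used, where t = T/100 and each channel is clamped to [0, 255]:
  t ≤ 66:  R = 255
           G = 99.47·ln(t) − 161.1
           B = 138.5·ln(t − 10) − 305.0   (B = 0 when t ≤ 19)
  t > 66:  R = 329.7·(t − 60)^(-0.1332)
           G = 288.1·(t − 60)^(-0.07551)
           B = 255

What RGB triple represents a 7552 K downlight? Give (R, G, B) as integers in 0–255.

(229, 234, 255)

t = 7552/100 = 75.52; the t > 66 branch applies.
R = 329.7·(75.52 − 60)^(-0.1332) = 329.7·15.52^(-0.1332) = 329.7·0.69402 = 228.819.
G = 288.1·(75.52 − 60)^(-0.07551) = 288.1·15.52^(-0.07551) = 288.1·0.81297 = 234.217.
B = 255 by definition for t > 66.
Rounded: (229, 234, 255).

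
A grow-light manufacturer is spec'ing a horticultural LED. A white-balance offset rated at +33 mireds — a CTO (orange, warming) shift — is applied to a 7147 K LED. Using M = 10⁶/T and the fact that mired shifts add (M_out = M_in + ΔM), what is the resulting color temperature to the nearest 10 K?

5780 K

M_in = 10⁶/7147 = 139.92 mireds.
M_out = 139.92 + (+33) = 172.92 mireds.
T_out = 10⁶/172.92 = 5783.1 K → 5780 K.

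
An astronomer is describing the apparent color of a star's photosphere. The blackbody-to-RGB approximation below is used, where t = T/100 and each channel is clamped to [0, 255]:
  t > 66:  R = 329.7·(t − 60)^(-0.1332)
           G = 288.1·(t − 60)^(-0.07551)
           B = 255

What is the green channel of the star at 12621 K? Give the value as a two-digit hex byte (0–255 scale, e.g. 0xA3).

0xD2

t = 12621/100 = 126.21; the t > 66 branch applies.
G = 288.1·(126.21 − 60)^(-0.07551) = 288.1·66.21^(-0.07551) = 288.1·0.72862 = 209.916.
Rounded: 210; in hex, 0xD2.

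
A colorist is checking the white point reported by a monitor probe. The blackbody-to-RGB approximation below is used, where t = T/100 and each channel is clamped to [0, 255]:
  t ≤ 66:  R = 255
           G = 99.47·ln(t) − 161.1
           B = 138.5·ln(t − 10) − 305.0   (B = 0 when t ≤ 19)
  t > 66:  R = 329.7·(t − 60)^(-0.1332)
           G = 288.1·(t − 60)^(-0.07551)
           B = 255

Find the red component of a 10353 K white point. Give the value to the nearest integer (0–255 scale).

t = 10353/100 = 103.53; the t > 66 branch applies.
R = 329.7·(103.53 − 60)^(-0.1332) = 329.7·43.53^(-0.1332) = 329.7·0.60494 = 199.449.
Rounded: 199.

199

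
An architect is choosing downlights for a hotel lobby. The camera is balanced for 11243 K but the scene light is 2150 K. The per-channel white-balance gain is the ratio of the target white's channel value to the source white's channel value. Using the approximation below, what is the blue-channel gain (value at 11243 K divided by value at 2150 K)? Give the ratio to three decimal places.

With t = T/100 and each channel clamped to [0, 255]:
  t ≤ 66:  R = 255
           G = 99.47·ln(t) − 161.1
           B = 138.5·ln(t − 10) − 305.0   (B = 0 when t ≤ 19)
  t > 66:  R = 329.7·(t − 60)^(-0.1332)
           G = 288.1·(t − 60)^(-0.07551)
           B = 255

7.666

At 2150 K (t = 21.5):
  B = 138.5·ln(21.5 − 10) − 305.0 = 138.5·ln 11.5 − 305.0 = 138.5·2.4423 − 305.0 = 33.265.
At 11243 K (t = 112.43):
  B = 255 by definition for t > 66.
Gain = 255.000 / 33.265 = 7.6657 → 7.666.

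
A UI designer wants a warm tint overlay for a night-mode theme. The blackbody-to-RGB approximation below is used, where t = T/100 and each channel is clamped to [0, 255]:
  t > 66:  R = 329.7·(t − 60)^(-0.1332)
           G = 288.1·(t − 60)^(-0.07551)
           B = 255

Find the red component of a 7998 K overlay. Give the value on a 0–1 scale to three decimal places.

t = 7998/100 = 79.98; the t > 66 branch applies.
R = 329.7·(79.98 − 60)^(-0.1332) = 329.7·19.98^(-0.1332) = 329.7·0.67106 = 221.248.
On a 0–1 scale: 221.248/255 = 0.8676 → 0.868.

0.868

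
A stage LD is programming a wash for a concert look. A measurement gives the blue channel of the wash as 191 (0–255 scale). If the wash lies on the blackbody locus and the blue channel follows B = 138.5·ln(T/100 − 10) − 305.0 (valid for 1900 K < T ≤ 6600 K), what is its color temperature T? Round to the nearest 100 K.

4600 K

ln(t − 10) = (191 + 305.0) / 138.5 = 3.5812.
t − 10 = e^3.5812 = 35.918, so t = 45.918.
T = 100·t = 4592 K → 4600 K to the nearest 100 K.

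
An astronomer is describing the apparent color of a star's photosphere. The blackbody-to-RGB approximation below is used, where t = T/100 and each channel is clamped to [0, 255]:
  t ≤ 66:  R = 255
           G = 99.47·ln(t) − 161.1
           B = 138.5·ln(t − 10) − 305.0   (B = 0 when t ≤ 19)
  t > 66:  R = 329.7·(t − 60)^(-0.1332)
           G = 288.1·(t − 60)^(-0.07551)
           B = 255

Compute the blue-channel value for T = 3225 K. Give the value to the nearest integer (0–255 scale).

t = 3225/100 = 32.25; the t ≤ 66 branch applies.
B = 138.5·ln(32.25 − 10) − 305.0 = 138.5·ln 22.25 − 305.0 = 138.5·3.1023 − 305.0 = 124.674.
Rounded: 125.

125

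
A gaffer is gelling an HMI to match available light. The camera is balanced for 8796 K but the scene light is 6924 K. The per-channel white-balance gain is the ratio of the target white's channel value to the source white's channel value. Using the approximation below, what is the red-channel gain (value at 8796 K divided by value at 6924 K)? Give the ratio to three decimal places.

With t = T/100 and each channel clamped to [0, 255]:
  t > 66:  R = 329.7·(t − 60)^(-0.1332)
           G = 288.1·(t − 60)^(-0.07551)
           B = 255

0.863

At 6924 K (t = 69.24):
  R = 329.7·(69.24 − 60)^(-0.1332) = 329.7·9.24^(-0.1332) = 329.7·0.74366 = 245.184.
At 8796 K (t = 87.96):
  R = 329.7·(87.96 − 60)^(-0.1332) = 329.7·27.96^(-0.1332) = 329.7·0.64168 = 211.563.
Gain = 211.563 / 245.184 = 0.8629 → 0.863.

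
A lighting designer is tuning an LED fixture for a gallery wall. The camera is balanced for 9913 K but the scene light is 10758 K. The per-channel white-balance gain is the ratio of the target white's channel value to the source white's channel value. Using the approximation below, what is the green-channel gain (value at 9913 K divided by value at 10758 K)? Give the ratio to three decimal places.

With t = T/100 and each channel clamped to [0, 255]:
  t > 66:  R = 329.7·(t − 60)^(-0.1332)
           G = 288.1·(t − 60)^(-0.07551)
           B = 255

1.015

At 10758 K (t = 107.58):
  G = 288.1·(107.58 − 60)^(-0.07551) = 288.1·47.58^(-0.07551) = 288.1·0.74703 = 215.219.
At 9913 K (t = 99.13):
  G = 288.1·(99.13 − 60)^(-0.07551) = 288.1·39.13^(-0.07551) = 288.1·0.75814 = 218.420.
Gain = 218.420 / 215.219 = 1.0149 → 1.015.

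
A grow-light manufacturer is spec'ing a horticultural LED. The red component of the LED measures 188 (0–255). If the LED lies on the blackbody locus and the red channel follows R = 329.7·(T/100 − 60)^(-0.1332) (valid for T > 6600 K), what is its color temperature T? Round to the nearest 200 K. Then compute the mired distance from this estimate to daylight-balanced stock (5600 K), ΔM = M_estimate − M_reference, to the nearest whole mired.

-100 mireds

(t − 60)^(-0.1332) = 188/329.7 = 0.57022.
t − 60 = 0.57022^(1/-0.1332) = 0.57022^(-7.508) = 67.848, so t = 127.848.
T = 100·t = 12785 K → 12800 K to the nearest 200 K.
M_estimate = 10⁶/12800 = 78.12; M_reference = 10⁶/5600 = 178.57.
ΔM = 78.12 − 178.57 = -100.45 → -100 mireds.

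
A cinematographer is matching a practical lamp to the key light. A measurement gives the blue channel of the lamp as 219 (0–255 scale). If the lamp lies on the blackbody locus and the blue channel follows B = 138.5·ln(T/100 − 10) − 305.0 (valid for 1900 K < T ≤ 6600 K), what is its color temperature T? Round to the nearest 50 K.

5400 K

ln(t − 10) = (219 + 305.0) / 138.5 = 3.7834.
t − 10 = e^3.7834 = 43.965, so t = 53.965.
T = 100·t = 5396 K → 5400 K to the nearest 50 K.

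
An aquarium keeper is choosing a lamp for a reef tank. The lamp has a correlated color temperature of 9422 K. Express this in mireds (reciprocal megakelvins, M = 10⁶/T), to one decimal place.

106.1 mireds

M = 10⁶ / 9422 = 106.135 → 106.1 mireds.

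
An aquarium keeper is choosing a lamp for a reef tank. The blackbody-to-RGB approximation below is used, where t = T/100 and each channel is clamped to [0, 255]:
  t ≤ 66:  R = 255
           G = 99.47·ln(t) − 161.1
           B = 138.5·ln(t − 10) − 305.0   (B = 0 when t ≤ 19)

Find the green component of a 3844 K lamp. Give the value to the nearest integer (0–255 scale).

t = 3844/100 = 38.44; the t ≤ 66 branch applies.
G = 99.47·ln 38.44 − 161.1 = 99.47·3.6491 − 161.1 = 201.876.
Rounded: 202.

202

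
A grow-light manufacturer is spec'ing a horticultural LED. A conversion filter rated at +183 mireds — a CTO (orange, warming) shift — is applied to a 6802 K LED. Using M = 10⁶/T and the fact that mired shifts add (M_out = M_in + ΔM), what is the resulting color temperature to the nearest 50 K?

3050 K

M_in = 10⁶/6802 = 147.02 mireds.
M_out = 147.02 + (+183) = 330.02 mireds.
T_out = 10⁶/330.02 = 3030.2 K → 3050 K.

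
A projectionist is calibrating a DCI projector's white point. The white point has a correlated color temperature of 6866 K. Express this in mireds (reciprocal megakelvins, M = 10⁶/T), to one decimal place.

M = 10⁶ / 6866 = 145.645 → 145.6 mireds.

145.6 mireds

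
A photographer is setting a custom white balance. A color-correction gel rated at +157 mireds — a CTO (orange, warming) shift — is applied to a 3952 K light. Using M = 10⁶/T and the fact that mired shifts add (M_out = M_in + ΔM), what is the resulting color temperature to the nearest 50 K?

M_in = 10⁶/3952 = 253.04 mireds.
M_out = 253.04 + (+157) = 410.04 mireds.
T_out = 10⁶/410.04 = 2438.8 K → 2450 K.

2450 K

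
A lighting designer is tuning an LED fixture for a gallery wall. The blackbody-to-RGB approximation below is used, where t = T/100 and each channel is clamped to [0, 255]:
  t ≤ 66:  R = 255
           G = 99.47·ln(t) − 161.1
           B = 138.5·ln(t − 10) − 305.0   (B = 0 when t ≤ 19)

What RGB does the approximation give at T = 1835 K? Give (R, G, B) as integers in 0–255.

(255, 128, 0)

t = 1835/100 = 18.35; the t ≤ 66 branch applies.
R = 255 by definition for t ≤ 66.
G = 99.47·ln 18.35 − 161.1 = 99.47·2.9096 − 161.1 = 128.321.
t = 18.35 ≤ 19, so B = 0.
Rounded: (255, 128, 0).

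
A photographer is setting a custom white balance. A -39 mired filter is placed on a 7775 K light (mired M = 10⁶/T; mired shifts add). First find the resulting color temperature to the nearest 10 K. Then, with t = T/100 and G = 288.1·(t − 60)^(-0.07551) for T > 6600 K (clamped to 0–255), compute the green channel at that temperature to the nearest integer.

214

M_in = 10⁶/7775 = 128.62; M_out = 128.62 + (-39) = 89.62.
T_out = 10⁶/89.62 = 11158.6 K → 11160 K; t = 111.6.
G = 288.1·(111.6 − 60)^(-0.07551) = 288.1·51.6^(-0.07551) = 288.1·0.74247 = 213.905.
Rounded: 214.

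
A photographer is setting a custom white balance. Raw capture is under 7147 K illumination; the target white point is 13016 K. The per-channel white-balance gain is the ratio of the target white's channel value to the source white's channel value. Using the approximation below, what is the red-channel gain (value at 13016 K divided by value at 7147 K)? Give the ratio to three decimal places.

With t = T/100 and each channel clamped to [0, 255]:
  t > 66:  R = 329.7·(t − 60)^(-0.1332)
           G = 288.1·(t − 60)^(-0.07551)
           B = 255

At 7147 K (t = 71.47):
  R = 329.7·(71.47 − 60)^(-0.1332) = 329.7·11.47^(-0.1332) = 329.7·0.72255 = 238.224.
At 13016 K (t = 130.16):
  R = 329.7·(130.16 − 60)^(-0.1332) = 329.7·70.16^(-0.1332) = 329.7·0.56768 = 187.163.
Gain = 187.163 / 238.224 = 0.7857 → 0.786.

0.786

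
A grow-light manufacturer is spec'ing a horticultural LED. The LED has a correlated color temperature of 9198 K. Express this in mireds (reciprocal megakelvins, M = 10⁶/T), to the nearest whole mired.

109 mireds

M = 10⁶ / 9198 = 108.719 → 109 mireds.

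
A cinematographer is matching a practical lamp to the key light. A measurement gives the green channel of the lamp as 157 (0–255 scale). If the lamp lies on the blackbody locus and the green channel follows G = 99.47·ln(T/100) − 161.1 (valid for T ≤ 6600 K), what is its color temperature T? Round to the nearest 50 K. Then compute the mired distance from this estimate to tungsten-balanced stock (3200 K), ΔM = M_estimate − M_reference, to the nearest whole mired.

ln t = (157 + 161.1) / 99.47 = 3.1979.
t = e^3.1979 = 24.482.
T = 100·t = 2448 K → 2450 K to the nearest 50 K.
M_estimate = 10⁶/2450 = 408.16; M_reference = 10⁶/3200 = 312.50.
ΔM = 408.16 − 312.50 = 95.66 → +96 mireds.

+96 mireds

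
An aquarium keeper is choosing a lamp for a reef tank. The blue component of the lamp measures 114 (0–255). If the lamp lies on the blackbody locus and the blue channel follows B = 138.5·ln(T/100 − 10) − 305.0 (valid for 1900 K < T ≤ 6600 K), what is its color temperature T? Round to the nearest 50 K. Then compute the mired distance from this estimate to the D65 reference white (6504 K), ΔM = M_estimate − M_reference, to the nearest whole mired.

ln(t − 10) = (114 + 305.0) / 138.5 = 3.0253.
t − 10 = e^3.0253 = 20.600, so t = 30.600.
T = 100·t = 3060 K → 3050 K to the nearest 50 K.
M_estimate = 10⁶/3050 = 327.87; M_reference = 10⁶/6504 = 153.75.
ΔM = 327.87 − 153.75 = 174.12 → +174 mireds.

+174 mireds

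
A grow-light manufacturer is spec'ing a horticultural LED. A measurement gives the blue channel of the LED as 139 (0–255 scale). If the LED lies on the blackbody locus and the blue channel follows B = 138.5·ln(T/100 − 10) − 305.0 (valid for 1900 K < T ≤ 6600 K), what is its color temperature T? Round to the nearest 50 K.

3450 K

ln(t − 10) = (139 + 305.0) / 138.5 = 3.2058.
t − 10 = e^3.2058 = 24.675, so t = 34.675.
T = 100·t = 3467 K → 3450 K to the nearest 50 K.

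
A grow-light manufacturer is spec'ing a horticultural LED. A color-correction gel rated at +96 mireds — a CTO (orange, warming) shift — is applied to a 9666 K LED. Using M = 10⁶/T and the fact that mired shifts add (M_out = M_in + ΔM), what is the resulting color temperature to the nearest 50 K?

M_in = 10⁶/9666 = 103.46 mireds.
M_out = 103.46 + (+96) = 199.46 mireds.
T_out = 10⁶/199.46 = 5013.7 K → 5000 K.

5000 K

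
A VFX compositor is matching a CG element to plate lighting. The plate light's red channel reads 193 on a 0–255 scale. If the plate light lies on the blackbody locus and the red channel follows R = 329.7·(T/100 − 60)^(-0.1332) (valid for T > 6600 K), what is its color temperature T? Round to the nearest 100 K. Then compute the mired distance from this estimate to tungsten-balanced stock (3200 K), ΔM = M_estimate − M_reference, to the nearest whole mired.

-226 mireds

(t − 60)^(-0.1332) = 193/329.7 = 0.58538.
t − 60 = 0.58538^(1/-0.1332) = 0.58538^(-7.508) = 55.713, so t = 115.713.
T = 100·t = 11571 K → 11600 K to the nearest 100 K.
M_estimate = 10⁶/11600 = 86.21; M_reference = 10⁶/3200 = 312.50.
ΔM = 86.21 − 312.50 = -226.29 → -226 mireds.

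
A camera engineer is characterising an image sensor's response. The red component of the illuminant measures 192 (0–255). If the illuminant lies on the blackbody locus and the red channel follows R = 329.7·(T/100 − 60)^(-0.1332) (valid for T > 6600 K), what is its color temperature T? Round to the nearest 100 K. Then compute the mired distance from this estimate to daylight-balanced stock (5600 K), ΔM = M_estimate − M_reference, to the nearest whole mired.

(t − 60)^(-0.1332) = 192/329.7 = 0.58235.
t − 60 = 0.58235^(1/-0.1332) = 0.58235^(-7.508) = 57.929, so t = 117.929.
T = 100·t = 11793 K → 11800 K to the nearest 100 K.
M_estimate = 10⁶/11800 = 84.75; M_reference = 10⁶/5600 = 178.57.
ΔM = 84.75 − 178.57 = -93.83 → -94 mireds.

-94 mireds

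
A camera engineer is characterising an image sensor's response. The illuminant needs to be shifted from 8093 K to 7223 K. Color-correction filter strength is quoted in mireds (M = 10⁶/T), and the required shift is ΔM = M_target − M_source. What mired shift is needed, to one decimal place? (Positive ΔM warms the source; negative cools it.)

+14.9 mireds

M_source = 10⁶/8093 = 123.564; M_target = 10⁶/7223 = 138.447.
ΔM = 138.447 − 123.564 = 14.883 → +14.9 mireds, a warming shift.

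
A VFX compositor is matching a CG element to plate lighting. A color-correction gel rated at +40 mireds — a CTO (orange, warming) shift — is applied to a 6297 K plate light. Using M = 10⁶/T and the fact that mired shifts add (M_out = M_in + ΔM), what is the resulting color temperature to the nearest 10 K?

5030 K

M_in = 10⁶/6297 = 158.81 mireds.
M_out = 158.81 + (+40) = 198.81 mireds.
T_out = 10⁶/198.81 = 5030.0 K → 5030 K.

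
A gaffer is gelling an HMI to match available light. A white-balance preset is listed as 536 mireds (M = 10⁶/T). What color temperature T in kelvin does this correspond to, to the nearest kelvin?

T = 10⁶ / 536 = 1865.67 K → 1866 K.

1866 K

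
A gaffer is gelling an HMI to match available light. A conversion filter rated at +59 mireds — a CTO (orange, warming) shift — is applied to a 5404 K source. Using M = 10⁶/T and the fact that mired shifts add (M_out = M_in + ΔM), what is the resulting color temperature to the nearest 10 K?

M_in = 10⁶/5404 = 185.05 mireds.
M_out = 185.05 + (+59) = 244.05 mireds.
T_out = 10⁶/244.05 = 4097.6 K → 4100 K.

4100 K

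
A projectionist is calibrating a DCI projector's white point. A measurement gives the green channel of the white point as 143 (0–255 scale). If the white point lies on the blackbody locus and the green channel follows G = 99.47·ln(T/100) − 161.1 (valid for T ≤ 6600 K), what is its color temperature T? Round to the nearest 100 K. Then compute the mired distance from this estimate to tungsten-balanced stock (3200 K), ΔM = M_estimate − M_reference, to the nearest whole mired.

ln t = (143 + 161.1) / 99.47 = 3.0572.
t = e^3.0572 = 21.268.
T = 100·t = 2127 K → 2100 K to the nearest 100 K.
M_estimate = 10⁶/2100 = 476.19; M_reference = 10⁶/3200 = 312.50.
ΔM = 476.19 − 312.50 = 163.69 → +164 mireds.

+164 mireds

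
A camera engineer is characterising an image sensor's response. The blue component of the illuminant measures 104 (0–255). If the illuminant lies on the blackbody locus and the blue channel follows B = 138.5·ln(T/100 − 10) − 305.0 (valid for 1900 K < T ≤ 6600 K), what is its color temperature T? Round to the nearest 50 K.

2900 K

ln(t − 10) = (104 + 305.0) / 138.5 = 2.9531.
t − 10 = e^2.9531 = 19.165, so t = 29.165.
T = 100·t = 2916 K → 2900 K to the nearest 50 K.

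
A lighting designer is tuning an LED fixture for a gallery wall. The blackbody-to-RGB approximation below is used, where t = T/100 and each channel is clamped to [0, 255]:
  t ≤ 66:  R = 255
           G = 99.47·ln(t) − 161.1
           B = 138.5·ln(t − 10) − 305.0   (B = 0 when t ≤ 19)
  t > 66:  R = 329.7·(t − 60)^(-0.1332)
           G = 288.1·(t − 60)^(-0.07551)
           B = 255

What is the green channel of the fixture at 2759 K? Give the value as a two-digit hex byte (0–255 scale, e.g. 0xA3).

0xA9

t = 2759/100 = 27.59; the t ≤ 66 branch applies.
G = 99.47·ln 27.59 − 161.1 = 99.47·3.3175 − 161.1 = 168.887.
Rounded: 169; in hex, 0xA9.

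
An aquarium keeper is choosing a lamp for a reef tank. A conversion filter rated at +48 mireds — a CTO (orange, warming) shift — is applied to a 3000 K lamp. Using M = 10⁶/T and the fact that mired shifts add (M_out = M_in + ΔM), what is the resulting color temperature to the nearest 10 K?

M_in = 10⁶/3000 = 333.33 mireds.
M_out = 333.33 + (+48) = 381.33 mireds.
T_out = 10⁶/381.33 = 2622.4 K → 2620 K.

2620 K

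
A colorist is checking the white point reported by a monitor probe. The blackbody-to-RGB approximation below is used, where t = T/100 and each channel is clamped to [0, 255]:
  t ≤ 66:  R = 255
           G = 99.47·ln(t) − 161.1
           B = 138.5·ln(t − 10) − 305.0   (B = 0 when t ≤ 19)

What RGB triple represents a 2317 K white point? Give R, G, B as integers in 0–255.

R=255, G=152, B=52

t = 2317/100 = 23.17; the t ≤ 66 branch applies.
R = 255 by definition for t ≤ 66.
G = 99.47·ln 23.17 − 161.1 = 99.47·3.1429 − 161.1 = 151.520.
B = 138.5·ln(23.17 − 10) − 305.0 = 138.5·ln 13.17 − 305.0 = 138.5·2.5779 − 305.0 = 52.045.
Rounded: (255, 152, 52).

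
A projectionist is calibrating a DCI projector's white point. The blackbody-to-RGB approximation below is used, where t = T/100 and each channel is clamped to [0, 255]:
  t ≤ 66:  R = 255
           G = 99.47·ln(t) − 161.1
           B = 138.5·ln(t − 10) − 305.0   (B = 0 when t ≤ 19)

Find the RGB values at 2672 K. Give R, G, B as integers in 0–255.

R=255, G=166, B=85

t = 2672/100 = 26.72; the t ≤ 66 branch applies.
R = 255 by definition for t ≤ 66.
G = 99.47·ln 26.72 − 161.1 = 99.47·3.2854 − 161.1 = 165.700.
B = 138.5·ln(26.72 − 10) − 305.0 = 138.5·ln 16.72 − 305.0 = 138.5·2.8166 − 305.0 = 85.100.
Rounded: (255, 166, 85).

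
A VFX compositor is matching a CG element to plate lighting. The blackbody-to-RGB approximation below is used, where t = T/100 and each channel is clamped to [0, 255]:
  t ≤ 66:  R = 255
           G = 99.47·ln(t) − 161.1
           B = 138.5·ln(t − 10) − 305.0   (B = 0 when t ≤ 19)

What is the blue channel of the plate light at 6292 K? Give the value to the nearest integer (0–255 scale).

245

t = 6292/100 = 62.92; the t ≤ 66 branch applies.
B = 138.5·ln(62.92 − 10) − 305.0 = 138.5·ln 52.92 − 305.0 = 138.5·3.9688 − 305.0 = 244.676.
Rounded: 245.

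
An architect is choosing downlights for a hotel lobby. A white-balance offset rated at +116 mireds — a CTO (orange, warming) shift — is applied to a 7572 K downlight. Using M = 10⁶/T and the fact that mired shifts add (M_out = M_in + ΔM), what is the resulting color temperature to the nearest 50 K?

M_in = 10⁶/7572 = 132.07 mireds.
M_out = 132.07 + (+116) = 248.07 mireds.
T_out = 10⁶/248.07 = 4031.2 K → 4050 K.

4050 K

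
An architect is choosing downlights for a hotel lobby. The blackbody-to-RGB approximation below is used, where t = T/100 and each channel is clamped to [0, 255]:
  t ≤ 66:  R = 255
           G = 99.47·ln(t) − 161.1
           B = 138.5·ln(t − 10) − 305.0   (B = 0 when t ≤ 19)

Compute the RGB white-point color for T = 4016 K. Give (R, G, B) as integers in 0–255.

t = 4016/100 = 40.16; the t ≤ 66 branch applies.
R = 255 by definition for t ≤ 66.
G = 99.47·ln 40.16 − 161.1 = 99.47·3.6929 − 161.1 = 206.230.
B = 138.5·ln(40.16 − 10) − 305.0 = 138.5·ln 30.16 − 305.0 = 138.5·3.4065 − 305.0 = 166.803.
Rounded: (255, 206, 167).

(255, 206, 167)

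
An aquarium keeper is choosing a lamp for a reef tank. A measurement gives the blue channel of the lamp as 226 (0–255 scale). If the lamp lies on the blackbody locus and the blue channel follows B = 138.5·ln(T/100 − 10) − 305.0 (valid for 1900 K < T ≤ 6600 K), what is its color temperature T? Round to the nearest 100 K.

ln(t − 10) = (226 + 305.0) / 138.5 = 3.8339.
t − 10 = e^3.8339 = 46.244, so t = 56.244.
T = 100·t = 5624 K → 5600 K to the nearest 100 K.

5600 K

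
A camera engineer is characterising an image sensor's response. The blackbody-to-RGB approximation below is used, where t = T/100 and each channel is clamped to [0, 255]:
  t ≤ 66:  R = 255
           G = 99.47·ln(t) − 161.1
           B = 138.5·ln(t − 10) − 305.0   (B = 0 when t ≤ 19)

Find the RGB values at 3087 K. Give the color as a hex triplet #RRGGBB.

#FFB474

t = 3087/100 = 30.87; the t ≤ 66 branch applies.
R = 255 by definition for t ≤ 66.
G = 99.47·ln 30.87 − 161.1 = 99.47·3.4298 − 161.1 = 180.061.
B = 138.5·ln(30.87 − 10) − 305.0 = 138.5·ln 20.87 − 305.0 = 138.5·3.0383 − 305.0 = 115.806.
Rounded: (255, 180, 116).
In hex: #FFB474.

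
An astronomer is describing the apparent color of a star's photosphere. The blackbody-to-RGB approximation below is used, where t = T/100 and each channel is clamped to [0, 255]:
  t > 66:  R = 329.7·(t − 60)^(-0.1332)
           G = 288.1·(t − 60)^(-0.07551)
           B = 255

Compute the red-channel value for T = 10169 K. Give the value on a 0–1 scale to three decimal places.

0.787

t = 10169/100 = 101.69; the t > 66 branch applies.
R = 329.7·(101.69 − 60)^(-0.1332) = 329.7·41.69^(-0.1332) = 329.7·0.60843 = 200.600.
On a 0–1 scale: 200.600/255 = 0.7867 → 0.787.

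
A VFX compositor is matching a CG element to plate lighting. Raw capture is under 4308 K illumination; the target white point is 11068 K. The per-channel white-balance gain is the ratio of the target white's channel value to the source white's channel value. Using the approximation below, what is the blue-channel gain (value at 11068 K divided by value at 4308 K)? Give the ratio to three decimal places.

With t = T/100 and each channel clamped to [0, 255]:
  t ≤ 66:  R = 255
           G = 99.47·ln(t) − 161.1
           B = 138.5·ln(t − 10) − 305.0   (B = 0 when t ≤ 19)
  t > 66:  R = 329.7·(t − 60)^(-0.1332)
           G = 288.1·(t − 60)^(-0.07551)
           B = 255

1.420

At 4308 K (t = 43.08):
  B = 138.5·ln(43.08 − 10) − 305.0 = 138.5·ln 33.08 − 305.0 = 138.5·3.4989 − 305.0 = 179.602.
At 11068 K (t = 110.68):
  B = 255 by definition for t > 66.
Gain = 255.000 / 179.602 = 1.4198 → 1.420.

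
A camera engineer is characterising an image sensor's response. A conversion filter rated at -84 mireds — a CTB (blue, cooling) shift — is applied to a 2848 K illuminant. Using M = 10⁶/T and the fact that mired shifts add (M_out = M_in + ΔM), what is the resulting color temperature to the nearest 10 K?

3740 K

M_in = 10⁶/2848 = 351.12 mireds.
M_out = 351.12 + (-84) = 267.12 mireds.
T_out = 10⁶/267.12 = 3743.6 K → 3740 K.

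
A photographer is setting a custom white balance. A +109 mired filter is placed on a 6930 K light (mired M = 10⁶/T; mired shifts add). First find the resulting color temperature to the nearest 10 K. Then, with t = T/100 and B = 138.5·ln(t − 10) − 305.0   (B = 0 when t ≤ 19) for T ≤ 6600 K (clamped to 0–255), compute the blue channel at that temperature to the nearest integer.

M_in = 10⁶/6930 = 144.30; M_out = 144.30 + (+109) = 253.30.
T_out = 10⁶/253.30 = 3947.9 K → 3950 K; t = 39.5.
B = 138.5·ln(39.5 − 10) − 305.0 = 138.5·ln 29.5 − 305.0 = 138.5·3.3844 − 305.0 = 163.738.
Rounded: 164.

164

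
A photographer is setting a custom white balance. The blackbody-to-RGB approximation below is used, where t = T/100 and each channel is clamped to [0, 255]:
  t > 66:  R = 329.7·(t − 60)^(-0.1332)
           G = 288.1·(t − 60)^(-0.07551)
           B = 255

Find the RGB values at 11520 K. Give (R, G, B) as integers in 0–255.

t = 11520/100 = 115.2; the t > 66 branch applies.
R = 329.7·(115.2 − 60)^(-0.1332) = 329.7·55.2^(-0.1332) = 329.7·0.58610 = 193.238.
G = 288.1·(115.2 − 60)^(-0.07551) = 288.1·55.2^(-0.07551) = 288.1·0.73870 = 212.819.
B = 255 by definition for t > 66.
Rounded: (193, 213, 255).

(193, 213, 255)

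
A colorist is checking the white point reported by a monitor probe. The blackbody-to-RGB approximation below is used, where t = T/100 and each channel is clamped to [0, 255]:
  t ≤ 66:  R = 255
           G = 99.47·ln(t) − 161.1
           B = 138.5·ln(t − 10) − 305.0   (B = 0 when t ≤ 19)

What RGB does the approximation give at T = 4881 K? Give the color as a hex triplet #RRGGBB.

t = 4881/100 = 48.81; the t ≤ 66 branch applies.
R = 255 by definition for t ≤ 66.
G = 99.47·ln 48.81 − 161.1 = 99.47·3.8879 − 161.1 = 225.633.
B = 138.5·ln(48.81 − 10) − 305.0 = 138.5·ln 38.81 − 305.0 = 138.5·3.6587 − 305.0 = 201.727.
Rounded: (255, 226, 202).
In hex: #FFE2CA.

#FFE2CA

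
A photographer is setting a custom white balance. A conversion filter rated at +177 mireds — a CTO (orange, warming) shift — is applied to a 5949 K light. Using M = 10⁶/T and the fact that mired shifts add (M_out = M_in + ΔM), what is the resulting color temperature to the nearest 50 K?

M_in = 10⁶/5949 = 168.10 mireds.
M_out = 168.10 + (+177) = 345.10 mireds.
T_out = 10⁶/345.10 = 2897.7 K → 2900 K.

2900 K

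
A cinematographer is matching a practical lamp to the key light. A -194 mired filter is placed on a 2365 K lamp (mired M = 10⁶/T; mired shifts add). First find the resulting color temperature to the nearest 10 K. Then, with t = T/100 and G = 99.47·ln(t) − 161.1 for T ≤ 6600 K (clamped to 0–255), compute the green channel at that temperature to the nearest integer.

M_in = 10⁶/2365 = 422.83; M_out = 422.83 + (-194) = 228.83.
T_out = 10⁶/228.83 = 4370.0 K → 4370 K; t = 43.7.
G = 99.47·ln 43.7 − 161.1 = 99.47·3.7773 − 161.1 = 214.633.
Rounded: 215.

215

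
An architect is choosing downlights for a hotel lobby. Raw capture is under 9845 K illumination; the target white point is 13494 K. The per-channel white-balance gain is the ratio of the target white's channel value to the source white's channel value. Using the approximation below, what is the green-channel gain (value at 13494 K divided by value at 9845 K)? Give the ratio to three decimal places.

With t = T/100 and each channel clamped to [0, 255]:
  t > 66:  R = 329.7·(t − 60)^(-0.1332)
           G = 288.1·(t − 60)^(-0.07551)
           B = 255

At 9845 K (t = 98.45):
  G = 288.1·(98.45 − 60)^(-0.07551) = 288.1·38.45^(-0.07551) = 288.1·0.75914 = 218.710.
At 13494 K (t = 134.94):
  G = 288.1·(134.94 − 60)^(-0.07551) = 288.1·74.94^(-0.07551) = 288.1·0.72184 = 207.962.
Gain = 207.962 / 218.710 = 0.9509 → 0.951.

0.951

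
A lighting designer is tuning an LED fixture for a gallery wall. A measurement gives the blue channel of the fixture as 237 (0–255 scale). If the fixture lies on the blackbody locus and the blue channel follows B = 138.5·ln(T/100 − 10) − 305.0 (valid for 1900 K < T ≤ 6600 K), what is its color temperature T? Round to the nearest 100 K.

ln(t − 10) = (237 + 305.0) / 138.5 = 3.9134.
t − 10 = e^3.9134 = 50.067, so t = 60.067.
T = 100·t = 6007 K → 6000 K to the nearest 100 K.

6000 K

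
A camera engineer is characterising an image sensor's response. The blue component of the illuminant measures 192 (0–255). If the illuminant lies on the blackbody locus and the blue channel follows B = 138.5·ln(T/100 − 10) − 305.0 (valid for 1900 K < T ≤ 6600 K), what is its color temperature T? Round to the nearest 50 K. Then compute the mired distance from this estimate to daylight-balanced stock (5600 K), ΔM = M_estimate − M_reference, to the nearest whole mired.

+39 mireds

ln(t − 10) = (192 + 305.0) / 138.5 = 3.5884.
t − 10 = e^3.5884 = 36.178, so t = 46.178.
T = 100·t = 4618 K → 4600 K to the nearest 50 K.
M_estimate = 10⁶/4600 = 217.39; M_reference = 10⁶/5600 = 178.57.
ΔM = 217.39 − 178.57 = 38.82 → +39 mireds.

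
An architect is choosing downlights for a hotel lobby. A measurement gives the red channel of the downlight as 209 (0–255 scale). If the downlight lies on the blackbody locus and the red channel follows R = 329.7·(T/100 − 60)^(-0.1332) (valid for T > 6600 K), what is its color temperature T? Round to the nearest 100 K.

9100 K

(t − 60)^(-0.1332) = 209/329.7 = 0.63391.
t − 60 = 0.63391^(1/-0.1332) = 0.63391^(-7.508) = 30.639, so t = 90.639.
T = 100·t = 9064 K → 9100 K to the nearest 100 K.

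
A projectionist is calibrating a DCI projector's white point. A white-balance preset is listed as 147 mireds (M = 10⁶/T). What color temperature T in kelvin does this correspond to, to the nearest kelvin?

T = 10⁶ / 147 = 6802.72 K → 6803 K.

6803 K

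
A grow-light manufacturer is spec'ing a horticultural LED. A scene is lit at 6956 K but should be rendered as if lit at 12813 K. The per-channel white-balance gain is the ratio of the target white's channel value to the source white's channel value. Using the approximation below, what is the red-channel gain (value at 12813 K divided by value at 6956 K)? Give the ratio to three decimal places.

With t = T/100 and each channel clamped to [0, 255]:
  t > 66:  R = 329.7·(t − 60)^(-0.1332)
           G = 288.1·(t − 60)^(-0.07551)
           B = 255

0.770

At 6956 K (t = 69.56):
  R = 329.7·(69.56 − 60)^(-0.1332) = 329.7·9.56^(-0.1332) = 329.7·0.74029 = 244.074.
At 12813 K (t = 128.13):
  R = 329.7·(128.13 − 60)^(-0.1332) = 329.7·68.13^(-0.1332) = 329.7·0.56990 = 187.896.
Gain = 187.896 / 244.074 = 0.7698 → 0.770.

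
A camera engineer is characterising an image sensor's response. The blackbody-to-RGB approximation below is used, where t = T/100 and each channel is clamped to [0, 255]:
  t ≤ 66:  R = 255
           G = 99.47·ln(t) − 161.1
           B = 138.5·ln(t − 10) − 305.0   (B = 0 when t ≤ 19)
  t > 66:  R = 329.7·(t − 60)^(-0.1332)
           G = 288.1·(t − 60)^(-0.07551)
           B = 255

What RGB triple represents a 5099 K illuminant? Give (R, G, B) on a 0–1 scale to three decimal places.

t = 5099/100 = 50.99; the t ≤ 66 branch applies.
R = 255 by definition for t ≤ 66.
G = 99.47·ln 50.99 − 161.1 = 99.47·3.9316 − 161.1 = 229.979.
B = 138.5·ln(50.99 − 10) − 305.0 = 138.5·ln 40.99 − 305.0 = 138.5·3.7133 − 305.0 = 209.296.
Dividing each by 255: (1.0000, 0.9019, 0.8208) → (1.000, 0.902, 0.821).

(1.000, 0.902, 0.821)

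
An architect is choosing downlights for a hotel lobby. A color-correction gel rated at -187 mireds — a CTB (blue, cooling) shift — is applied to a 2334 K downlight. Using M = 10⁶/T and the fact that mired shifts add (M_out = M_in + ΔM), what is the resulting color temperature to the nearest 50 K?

4150 K

M_in = 10⁶/2334 = 428.45 mireds.
M_out = 428.45 + (-187) = 241.45 mireds.
T_out = 10⁶/241.45 = 4141.7 K → 4150 K.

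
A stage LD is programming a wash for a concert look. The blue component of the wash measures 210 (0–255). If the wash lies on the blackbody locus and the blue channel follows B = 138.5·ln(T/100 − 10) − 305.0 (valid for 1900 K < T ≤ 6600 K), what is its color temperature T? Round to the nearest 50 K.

5100 K

ln(t − 10) = (210 + 305.0) / 138.5 = 3.7184.
t − 10 = e^3.7184 = 41.199, so t = 51.199.
T = 100·t = 5120 K → 5100 K to the nearest 50 K.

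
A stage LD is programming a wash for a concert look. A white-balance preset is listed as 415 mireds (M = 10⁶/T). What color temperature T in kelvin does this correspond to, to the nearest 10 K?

2410 K

T = 10⁶ / 415 = 2409.64 K → 2410 K.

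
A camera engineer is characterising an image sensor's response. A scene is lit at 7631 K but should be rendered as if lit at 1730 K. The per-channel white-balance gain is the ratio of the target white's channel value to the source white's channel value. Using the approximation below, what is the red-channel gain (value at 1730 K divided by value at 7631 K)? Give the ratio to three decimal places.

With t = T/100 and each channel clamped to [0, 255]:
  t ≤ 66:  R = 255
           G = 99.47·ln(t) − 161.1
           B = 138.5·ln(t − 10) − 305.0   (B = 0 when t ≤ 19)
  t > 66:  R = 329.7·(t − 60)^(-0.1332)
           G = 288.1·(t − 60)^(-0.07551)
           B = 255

At 7631 K (t = 76.31):
  R = 329.7·(76.31 − 60)^(-0.1332) = 329.7·16.31^(-0.1332) = 329.7·0.68945 = 227.311.
At 1730 K (t = 17.3):
  R = 255 by definition for t ≤ 66.
Gain = 255.000 / 227.311 = 1.1218 → 1.122.

1.122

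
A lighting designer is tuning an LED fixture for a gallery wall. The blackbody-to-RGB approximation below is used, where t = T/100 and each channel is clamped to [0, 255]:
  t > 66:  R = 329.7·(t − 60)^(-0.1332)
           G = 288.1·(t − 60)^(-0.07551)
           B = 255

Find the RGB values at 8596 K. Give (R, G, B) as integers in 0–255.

(214, 225, 255)

t = 8596/100 = 85.96; the t > 66 branch applies.
R = 329.7·(85.96 − 60)^(-0.1332) = 329.7·25.96^(-0.1332) = 329.7·0.64806 = 213.665.
G = 288.1·(85.96 − 60)^(-0.07551) = 288.1·25.96^(-0.07551) = 288.1·0.78200 = 225.294.
B = 255 by definition for t > 66.
Rounded: (214, 225, 255).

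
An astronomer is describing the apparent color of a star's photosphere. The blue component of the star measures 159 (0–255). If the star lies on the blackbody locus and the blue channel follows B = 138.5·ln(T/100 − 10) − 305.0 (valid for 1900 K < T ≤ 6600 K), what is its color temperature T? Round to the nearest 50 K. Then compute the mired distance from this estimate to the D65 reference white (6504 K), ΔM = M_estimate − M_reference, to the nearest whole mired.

+106 mireds

ln(t − 10) = (159 + 305.0) / 138.5 = 3.3502.
t − 10 = e^3.3502 = 28.508, so t = 38.508.
T = 100·t = 3851 K → 3850 K to the nearest 50 K.
M_estimate = 10⁶/3850 = 259.74; M_reference = 10⁶/6504 = 153.75.
ΔM = 259.74 − 153.75 = 105.99 → +106 mireds.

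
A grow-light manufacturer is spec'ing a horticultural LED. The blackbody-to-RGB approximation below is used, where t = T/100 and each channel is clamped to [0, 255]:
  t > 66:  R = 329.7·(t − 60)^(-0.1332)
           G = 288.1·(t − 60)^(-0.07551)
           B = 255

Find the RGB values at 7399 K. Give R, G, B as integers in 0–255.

t = 7399/100 = 73.99; the t > 66 branch applies.
R = 329.7·(73.99 − 60)^(-0.1332) = 329.7·13.99^(-0.1332) = 329.7·0.70368 = 232.004.
G = 288.1·(73.99 − 60)^(-0.07551) = 288.1·13.99^(-0.07551) = 288.1·0.81937 = 236.060.
B = 255 by definition for t > 66.
Rounded: (232, 236, 255).

R=232, G=236, B=255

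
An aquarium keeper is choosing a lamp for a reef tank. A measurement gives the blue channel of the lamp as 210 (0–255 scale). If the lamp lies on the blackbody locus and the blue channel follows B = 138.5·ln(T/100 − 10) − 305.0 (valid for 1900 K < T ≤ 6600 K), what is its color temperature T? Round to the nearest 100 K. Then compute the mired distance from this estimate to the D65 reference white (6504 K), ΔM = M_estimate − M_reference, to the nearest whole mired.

ln(t − 10) = (210 + 305.0) / 138.5 = 3.7184.
t − 10 = e^3.7184 = 41.199, so t = 51.199.
T = 100·t = 5120 K → 5100 K to the nearest 100 K.
M_estimate = 10⁶/5100 = 196.08; M_reference = 10⁶/6504 = 153.75.
ΔM = 196.08 − 153.75 = 42.33 → +42 mireds.

+42 mireds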